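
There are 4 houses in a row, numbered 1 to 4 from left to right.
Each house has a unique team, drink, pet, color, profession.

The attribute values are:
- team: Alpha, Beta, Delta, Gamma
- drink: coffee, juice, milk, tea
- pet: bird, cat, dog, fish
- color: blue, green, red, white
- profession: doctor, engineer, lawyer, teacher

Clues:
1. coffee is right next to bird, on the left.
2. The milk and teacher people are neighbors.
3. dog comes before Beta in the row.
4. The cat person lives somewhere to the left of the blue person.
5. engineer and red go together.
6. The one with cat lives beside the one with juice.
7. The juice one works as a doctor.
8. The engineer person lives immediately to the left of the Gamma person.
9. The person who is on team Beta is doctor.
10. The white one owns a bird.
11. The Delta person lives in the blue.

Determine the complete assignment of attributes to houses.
Solution:

House | Team | Drink | Pet | Color | Profession
-----------------------------------------------
  1   | Alpha | milk | dog | red | engineer
  2   | Gamma | coffee | cat | green | teacher
  3   | Beta | juice | bird | white | doctor
  4   | Delta | tea | fish | blue | lawyer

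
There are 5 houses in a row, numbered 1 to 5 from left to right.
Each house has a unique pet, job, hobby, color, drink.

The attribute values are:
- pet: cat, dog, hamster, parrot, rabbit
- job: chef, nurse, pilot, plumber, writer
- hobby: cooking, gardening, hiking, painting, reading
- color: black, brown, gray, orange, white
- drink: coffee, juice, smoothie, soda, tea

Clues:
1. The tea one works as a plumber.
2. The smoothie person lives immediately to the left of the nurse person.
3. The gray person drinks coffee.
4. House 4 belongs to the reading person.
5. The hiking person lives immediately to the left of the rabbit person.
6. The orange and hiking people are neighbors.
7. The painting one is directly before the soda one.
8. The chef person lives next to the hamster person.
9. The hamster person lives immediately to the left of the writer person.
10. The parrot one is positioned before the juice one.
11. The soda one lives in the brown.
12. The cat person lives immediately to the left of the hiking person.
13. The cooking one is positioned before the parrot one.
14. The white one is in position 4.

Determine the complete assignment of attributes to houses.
Solution:

House | Pet | Job | Hobby | Color | Drink
-----------------------------------------
  1   | cat | chef | painting | orange | smoothie
  2   | hamster | nurse | hiking | brown | soda
  3   | rabbit | writer | cooking | gray | coffee
  4   | parrot | plumber | reading | white | tea
  5   | dog | pilot | gardening | black | juice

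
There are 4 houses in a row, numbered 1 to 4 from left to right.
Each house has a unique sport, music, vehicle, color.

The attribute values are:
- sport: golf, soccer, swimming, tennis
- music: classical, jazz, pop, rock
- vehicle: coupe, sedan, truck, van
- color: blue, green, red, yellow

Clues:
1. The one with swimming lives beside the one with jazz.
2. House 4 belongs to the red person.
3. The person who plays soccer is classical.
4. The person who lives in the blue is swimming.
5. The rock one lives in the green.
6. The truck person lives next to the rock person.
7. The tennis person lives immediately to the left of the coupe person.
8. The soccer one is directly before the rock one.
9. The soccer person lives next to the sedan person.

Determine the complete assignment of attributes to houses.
Solution:

House | Sport | Music | Vehicle | Color
---------------------------------------
  1   | soccer | classical | truck | yellow
  2   | tennis | rock | sedan | green
  3   | swimming | pop | coupe | blue
  4   | golf | jazz | van | red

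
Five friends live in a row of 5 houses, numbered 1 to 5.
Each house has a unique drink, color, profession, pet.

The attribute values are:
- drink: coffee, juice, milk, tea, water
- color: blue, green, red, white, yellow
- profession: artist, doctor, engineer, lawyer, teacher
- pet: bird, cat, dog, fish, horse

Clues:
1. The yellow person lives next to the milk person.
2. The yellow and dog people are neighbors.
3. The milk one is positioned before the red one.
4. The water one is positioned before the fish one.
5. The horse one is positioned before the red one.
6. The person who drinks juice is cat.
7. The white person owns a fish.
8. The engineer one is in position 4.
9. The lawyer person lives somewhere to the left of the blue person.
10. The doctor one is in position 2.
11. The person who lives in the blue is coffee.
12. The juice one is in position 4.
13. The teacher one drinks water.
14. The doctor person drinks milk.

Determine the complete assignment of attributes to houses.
Solution:

House | Drink | Color | Profession | Pet
----------------------------------------
  1   | water | yellow | teacher | horse
  2   | milk | green | doctor | dog
  3   | tea | white | lawyer | fish
  4   | juice | red | engineer | cat
  5   | coffee | blue | artist | bird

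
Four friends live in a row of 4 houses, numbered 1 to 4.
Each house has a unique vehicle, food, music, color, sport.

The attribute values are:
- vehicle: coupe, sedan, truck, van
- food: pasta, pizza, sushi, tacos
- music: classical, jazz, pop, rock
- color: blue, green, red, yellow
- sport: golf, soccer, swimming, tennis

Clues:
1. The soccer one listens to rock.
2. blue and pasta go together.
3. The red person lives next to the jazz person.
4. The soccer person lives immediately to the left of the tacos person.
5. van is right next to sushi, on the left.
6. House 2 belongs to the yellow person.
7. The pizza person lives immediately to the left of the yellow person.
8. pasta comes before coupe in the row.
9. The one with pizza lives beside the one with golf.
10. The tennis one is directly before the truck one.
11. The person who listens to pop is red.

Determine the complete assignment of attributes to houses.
Solution:

House | Vehicle | Food | Music | Color | Sport
----------------------------------------------
  1   | van | pizza | pop | red | tennis
  2   | truck | sushi | jazz | yellow | golf
  3   | sedan | pasta | rock | blue | soccer
  4   | coupe | tacos | classical | green | swimming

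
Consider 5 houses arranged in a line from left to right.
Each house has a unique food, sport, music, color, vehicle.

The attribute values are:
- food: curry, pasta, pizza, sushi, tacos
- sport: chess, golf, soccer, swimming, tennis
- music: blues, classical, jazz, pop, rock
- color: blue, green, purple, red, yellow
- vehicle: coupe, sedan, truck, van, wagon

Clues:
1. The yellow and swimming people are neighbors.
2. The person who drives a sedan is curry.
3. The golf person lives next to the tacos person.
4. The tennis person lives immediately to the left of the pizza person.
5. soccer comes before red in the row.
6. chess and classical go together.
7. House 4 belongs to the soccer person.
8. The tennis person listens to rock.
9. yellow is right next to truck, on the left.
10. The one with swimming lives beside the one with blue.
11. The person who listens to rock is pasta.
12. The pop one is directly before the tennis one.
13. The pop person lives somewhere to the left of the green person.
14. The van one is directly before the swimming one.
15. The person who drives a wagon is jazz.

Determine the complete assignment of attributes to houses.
Solution:

House | Food | Sport | Music | Color | Vehicle
----------------------------------------------
  1   | sushi | golf | blues | yellow | van
  2   | tacos | swimming | pop | purple | truck
  3   | pasta | tennis | rock | blue | coupe
  4   | pizza | soccer | jazz | green | wagon
  5   | curry | chess | classical | red | sedan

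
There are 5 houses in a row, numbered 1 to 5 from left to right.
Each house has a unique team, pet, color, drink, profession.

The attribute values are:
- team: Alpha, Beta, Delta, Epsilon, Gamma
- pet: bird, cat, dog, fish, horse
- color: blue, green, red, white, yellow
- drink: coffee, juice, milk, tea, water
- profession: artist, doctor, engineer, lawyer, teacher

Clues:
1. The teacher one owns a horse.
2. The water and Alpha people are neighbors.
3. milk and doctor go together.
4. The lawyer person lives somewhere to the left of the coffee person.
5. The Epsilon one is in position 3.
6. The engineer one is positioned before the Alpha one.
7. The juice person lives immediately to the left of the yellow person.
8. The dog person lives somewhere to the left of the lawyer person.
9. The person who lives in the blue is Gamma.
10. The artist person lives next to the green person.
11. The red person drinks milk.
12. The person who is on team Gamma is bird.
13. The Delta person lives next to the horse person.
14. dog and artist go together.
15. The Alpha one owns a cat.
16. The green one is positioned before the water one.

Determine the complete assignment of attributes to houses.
Solution:

House | Team | Pet | Color | Drink | Profession
-----------------------------------------------
  1   | Beta | dog | white | tea | artist
  2   | Delta | fish | green | juice | lawyer
  3   | Epsilon | horse | yellow | coffee | teacher
  4   | Gamma | bird | blue | water | engineer
  5   | Alpha | cat | red | milk | doctor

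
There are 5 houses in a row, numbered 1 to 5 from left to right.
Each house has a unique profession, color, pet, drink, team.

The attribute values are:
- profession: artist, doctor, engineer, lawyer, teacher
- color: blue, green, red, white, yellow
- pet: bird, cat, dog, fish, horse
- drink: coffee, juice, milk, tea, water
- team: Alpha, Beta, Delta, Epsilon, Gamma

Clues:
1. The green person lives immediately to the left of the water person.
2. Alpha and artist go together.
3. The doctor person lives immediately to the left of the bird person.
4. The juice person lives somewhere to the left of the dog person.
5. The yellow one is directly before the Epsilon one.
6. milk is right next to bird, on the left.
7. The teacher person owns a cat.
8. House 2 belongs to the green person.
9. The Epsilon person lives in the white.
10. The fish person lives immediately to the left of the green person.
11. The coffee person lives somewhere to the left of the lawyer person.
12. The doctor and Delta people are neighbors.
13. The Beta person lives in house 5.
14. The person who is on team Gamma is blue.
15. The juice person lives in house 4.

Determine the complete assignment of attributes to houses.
Solution:

House | Profession | Color | Pet | Drink | Team
-----------------------------------------------
  1   | doctor | blue | fish | milk | Gamma
  2   | engineer | green | bird | coffee | Delta
  3   | artist | yellow | horse | water | Alpha
  4   | teacher | white | cat | juice | Epsilon
  5   | lawyer | red | dog | tea | Beta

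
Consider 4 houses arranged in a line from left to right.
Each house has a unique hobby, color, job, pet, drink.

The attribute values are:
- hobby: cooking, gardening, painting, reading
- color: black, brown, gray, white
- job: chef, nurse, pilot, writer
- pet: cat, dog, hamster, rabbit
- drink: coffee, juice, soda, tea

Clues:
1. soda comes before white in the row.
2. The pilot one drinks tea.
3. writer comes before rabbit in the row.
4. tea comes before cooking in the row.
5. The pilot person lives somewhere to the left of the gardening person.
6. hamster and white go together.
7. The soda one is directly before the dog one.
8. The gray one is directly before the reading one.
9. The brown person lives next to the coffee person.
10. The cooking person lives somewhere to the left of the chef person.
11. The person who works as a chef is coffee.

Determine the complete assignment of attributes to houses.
Solution:

House | Hobby | Color | Job | Pet | Drink
-----------------------------------------
  1   | painting | gray | writer | cat | soda
  2   | reading | black | pilot | dog | tea
  3   | cooking | brown | nurse | rabbit | juice
  4   | gardening | white | chef | hamster | coffee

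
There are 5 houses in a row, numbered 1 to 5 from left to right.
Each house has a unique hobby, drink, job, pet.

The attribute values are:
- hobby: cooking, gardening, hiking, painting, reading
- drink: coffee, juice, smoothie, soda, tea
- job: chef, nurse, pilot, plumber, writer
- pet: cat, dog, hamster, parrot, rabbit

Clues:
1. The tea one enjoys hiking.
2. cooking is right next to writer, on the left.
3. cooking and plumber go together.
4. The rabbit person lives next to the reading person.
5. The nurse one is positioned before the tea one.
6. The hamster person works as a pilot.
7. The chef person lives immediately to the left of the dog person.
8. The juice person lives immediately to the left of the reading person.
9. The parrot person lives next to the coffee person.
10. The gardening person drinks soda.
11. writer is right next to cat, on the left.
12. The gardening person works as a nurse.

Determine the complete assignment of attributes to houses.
Solution:

House | Hobby | Drink | Job | Pet
---------------------------------
  1   | cooking | juice | plumber | rabbit
  2   | reading | smoothie | writer | parrot
  3   | painting | coffee | chef | cat
  4   | gardening | soda | nurse | dog
  5   | hiking | tea | pilot | hamster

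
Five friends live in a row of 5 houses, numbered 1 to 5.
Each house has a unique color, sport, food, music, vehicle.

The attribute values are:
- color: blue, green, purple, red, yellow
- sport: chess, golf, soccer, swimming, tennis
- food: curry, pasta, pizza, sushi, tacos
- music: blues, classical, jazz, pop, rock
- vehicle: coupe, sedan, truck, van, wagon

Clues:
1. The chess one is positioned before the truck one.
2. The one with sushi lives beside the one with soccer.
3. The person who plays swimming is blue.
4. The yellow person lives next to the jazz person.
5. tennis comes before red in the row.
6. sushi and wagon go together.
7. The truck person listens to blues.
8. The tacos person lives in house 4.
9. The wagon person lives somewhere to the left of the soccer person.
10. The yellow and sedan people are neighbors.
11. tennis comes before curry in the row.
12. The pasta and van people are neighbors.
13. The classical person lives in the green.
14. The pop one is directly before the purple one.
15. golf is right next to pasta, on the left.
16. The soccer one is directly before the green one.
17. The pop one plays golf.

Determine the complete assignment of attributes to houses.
Solution:

House | Color | Sport | Food | Music | Vehicle
----------------------------------------------
  1   | yellow | golf | sushi | pop | wagon
  2   | purple | soccer | pasta | jazz | sedan
  3   | green | tennis | pizza | classical | van
  4   | red | chess | tacos | rock | coupe
  5   | blue | swimming | curry | blues | truck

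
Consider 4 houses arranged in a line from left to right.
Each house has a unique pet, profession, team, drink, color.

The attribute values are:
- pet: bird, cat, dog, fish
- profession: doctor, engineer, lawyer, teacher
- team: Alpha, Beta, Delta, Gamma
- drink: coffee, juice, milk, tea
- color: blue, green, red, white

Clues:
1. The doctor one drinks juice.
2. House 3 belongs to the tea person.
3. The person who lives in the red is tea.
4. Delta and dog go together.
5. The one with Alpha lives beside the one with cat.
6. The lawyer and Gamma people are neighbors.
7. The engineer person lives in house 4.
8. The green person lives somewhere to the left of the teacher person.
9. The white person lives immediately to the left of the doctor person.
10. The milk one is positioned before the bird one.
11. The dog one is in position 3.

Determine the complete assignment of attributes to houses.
Solution:

House | Pet | Profession | Team | Drink | Color
-----------------------------------------------
  1   | fish | lawyer | Alpha | milk | white
  2   | cat | doctor | Gamma | juice | green
  3   | dog | teacher | Delta | tea | red
  4   | bird | engineer | Beta | coffee | blue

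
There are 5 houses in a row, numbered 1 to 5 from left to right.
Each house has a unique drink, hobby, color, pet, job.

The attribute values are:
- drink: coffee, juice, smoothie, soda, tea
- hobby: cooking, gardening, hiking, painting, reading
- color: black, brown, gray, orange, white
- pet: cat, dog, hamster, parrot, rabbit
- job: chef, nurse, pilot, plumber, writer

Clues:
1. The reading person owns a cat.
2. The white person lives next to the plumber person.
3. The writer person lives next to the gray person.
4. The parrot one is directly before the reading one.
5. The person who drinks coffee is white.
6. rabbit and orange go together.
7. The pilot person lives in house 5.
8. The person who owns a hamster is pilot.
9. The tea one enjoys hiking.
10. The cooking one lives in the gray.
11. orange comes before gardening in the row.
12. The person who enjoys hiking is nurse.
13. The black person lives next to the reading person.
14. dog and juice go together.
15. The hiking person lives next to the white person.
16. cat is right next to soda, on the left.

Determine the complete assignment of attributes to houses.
Solution:

House | Drink | Hobby | Color | Pet | Job
-----------------------------------------
  1   | tea | hiking | black | parrot | nurse
  2   | coffee | reading | white | cat | chef
  3   | soda | painting | orange | rabbit | plumber
  4   | juice | gardening | brown | dog | writer
  5   | smoothie | cooking | gray | hamster | pilot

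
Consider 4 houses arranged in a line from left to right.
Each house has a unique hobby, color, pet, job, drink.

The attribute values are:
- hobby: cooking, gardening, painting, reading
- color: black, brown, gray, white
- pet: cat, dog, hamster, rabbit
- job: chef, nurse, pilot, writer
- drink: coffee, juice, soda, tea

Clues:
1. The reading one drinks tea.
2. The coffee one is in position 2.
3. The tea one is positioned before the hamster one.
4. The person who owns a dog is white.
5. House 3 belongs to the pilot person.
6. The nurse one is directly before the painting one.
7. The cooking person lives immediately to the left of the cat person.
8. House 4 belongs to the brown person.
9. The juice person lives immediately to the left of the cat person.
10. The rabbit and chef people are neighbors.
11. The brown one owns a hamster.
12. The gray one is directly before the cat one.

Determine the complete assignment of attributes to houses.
Solution:

House | Hobby | Color | Pet | Job | Drink
-----------------------------------------
  1   | cooking | gray | rabbit | nurse | juice
  2   | painting | black | cat | chef | coffee
  3   | reading | white | dog | pilot | tea
  4   | gardening | brown | hamster | writer | soda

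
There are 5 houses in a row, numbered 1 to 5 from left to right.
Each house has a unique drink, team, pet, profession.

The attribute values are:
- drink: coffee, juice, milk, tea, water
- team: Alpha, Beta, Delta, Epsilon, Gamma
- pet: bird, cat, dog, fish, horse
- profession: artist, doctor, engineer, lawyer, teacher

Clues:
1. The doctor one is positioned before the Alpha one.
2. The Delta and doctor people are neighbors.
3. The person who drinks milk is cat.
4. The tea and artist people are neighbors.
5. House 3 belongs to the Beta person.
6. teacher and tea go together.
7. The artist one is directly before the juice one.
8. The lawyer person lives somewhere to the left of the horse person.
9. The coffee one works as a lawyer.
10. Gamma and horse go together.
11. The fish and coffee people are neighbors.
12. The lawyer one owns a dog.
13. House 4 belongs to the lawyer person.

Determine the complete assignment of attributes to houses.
Solution:

House | Drink | Team | Pet | Profession
---------------------------------------
  1   | tea | Epsilon | bird | teacher
  2   | milk | Delta | cat | artist
  3   | juice | Beta | fish | doctor
  4   | coffee | Alpha | dog | lawyer
  5   | water | Gamma | horse | engineer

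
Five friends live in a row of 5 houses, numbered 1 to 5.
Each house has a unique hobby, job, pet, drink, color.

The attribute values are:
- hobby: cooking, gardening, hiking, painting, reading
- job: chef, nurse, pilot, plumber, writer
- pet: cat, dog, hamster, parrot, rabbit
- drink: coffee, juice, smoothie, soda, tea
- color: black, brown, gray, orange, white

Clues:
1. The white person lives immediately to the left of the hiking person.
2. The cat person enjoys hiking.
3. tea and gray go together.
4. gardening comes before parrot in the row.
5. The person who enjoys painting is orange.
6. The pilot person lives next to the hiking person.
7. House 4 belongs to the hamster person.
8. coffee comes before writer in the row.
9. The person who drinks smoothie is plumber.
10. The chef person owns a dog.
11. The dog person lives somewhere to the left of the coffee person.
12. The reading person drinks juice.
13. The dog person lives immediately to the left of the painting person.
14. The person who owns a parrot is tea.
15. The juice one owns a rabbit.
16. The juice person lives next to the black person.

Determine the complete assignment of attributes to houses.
Solution:

House | Hobby | Job | Pet | Drink | Color
-----------------------------------------
  1   | reading | pilot | rabbit | juice | white
  2   | hiking | plumber | cat | smoothie | black
  3   | gardening | chef | dog | soda | brown
  4   | painting | nurse | hamster | coffee | orange
  5   | cooking | writer | parrot | tea | gray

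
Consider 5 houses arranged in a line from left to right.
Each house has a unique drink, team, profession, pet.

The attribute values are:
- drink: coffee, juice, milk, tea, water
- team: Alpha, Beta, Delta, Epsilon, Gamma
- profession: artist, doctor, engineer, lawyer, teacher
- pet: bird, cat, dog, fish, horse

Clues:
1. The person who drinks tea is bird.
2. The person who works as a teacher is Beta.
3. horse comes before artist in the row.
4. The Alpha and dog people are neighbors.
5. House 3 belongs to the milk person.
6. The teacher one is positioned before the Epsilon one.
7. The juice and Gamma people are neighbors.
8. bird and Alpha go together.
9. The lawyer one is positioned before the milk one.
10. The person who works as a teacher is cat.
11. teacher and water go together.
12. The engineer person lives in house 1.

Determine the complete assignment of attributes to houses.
Solution:

House | Drink | Team | Profession | Pet
---------------------------------------
  1   | tea | Alpha | engineer | bird
  2   | juice | Delta | lawyer | dog
  3   | milk | Gamma | doctor | horse
  4   | water | Beta | teacher | cat
  5   | coffee | Epsilon | artist | fish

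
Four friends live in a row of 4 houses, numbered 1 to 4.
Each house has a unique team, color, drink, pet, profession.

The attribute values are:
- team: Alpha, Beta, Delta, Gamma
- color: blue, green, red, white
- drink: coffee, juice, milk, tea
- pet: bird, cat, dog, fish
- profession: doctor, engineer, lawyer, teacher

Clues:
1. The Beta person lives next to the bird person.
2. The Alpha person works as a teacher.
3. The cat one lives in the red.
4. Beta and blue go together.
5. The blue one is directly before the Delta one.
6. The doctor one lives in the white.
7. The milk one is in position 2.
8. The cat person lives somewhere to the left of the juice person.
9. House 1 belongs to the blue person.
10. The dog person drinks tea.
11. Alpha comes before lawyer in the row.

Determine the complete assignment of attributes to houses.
Solution:

House | Team | Color | Drink | Pet | Profession
-----------------------------------------------
  1   | Beta | blue | tea | dog | engineer
  2   | Delta | white | milk | bird | doctor
  3   | Alpha | red | coffee | cat | teacher
  4   | Gamma | green | juice | fish | lawyer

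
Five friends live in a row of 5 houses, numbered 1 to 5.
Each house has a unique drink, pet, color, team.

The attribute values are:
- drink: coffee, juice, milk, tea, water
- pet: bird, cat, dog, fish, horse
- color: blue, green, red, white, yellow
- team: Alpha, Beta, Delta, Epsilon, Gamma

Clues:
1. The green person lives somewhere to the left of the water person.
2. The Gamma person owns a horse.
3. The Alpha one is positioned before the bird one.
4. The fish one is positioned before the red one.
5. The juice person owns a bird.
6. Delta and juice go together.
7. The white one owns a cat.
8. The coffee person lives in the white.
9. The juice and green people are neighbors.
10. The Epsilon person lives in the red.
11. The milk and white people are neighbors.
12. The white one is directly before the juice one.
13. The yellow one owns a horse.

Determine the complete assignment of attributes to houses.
Solution:

House | Drink | Pet | Color | Team
----------------------------------
  1   | milk | horse | yellow | Gamma
  2   | coffee | cat | white | Alpha
  3   | juice | bird | blue | Delta
  4   | tea | fish | green | Beta
  5   | water | dog | red | Epsilon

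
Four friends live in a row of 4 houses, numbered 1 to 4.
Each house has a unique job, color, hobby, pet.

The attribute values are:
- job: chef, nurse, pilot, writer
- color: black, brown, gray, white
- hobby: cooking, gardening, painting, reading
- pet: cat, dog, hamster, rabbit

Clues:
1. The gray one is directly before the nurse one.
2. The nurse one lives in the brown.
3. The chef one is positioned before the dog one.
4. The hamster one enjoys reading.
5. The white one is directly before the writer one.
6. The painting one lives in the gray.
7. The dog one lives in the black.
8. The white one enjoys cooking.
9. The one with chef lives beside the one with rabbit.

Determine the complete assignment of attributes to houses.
Solution:

House | Job | Color | Hobby | Pet
---------------------------------
  1   | chef | white | cooking | cat
  2   | writer | gray | painting | rabbit
  3   | nurse | brown | reading | hamster
  4   | pilot | black | gardening | dog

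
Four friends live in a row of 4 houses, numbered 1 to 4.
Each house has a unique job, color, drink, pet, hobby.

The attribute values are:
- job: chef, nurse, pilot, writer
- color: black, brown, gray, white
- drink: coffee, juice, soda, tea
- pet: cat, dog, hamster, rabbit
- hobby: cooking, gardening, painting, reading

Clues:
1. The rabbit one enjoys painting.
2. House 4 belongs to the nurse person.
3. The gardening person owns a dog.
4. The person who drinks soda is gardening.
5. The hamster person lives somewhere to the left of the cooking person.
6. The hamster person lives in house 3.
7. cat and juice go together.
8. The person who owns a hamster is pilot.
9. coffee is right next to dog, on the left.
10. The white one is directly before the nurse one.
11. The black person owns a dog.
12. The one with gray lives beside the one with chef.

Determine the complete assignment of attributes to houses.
Solution:

House | Job | Color | Drink | Pet | Hobby
-----------------------------------------
  1   | writer | gray | coffee | rabbit | painting
  2   | chef | black | soda | dog | gardening
  3   | pilot | white | tea | hamster | reading
  4   | nurse | brown | juice | cat | cooking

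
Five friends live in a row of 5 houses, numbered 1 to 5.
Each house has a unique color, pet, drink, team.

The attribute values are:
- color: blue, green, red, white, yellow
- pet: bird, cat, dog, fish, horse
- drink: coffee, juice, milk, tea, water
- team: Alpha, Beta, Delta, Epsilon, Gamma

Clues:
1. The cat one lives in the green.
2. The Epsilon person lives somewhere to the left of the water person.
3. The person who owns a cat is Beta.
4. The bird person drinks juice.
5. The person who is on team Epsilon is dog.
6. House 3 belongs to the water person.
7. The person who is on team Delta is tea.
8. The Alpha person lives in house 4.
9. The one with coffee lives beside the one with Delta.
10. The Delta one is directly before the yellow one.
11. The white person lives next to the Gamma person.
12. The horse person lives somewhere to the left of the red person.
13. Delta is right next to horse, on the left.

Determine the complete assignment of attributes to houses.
Solution:

House | Color | Pet | Drink | Team
----------------------------------
  1   | blue | dog | coffee | Epsilon
  2   | white | fish | tea | Delta
  3   | yellow | horse | water | Gamma
  4   | red | bird | juice | Alpha
  5   | green | cat | milk | Beta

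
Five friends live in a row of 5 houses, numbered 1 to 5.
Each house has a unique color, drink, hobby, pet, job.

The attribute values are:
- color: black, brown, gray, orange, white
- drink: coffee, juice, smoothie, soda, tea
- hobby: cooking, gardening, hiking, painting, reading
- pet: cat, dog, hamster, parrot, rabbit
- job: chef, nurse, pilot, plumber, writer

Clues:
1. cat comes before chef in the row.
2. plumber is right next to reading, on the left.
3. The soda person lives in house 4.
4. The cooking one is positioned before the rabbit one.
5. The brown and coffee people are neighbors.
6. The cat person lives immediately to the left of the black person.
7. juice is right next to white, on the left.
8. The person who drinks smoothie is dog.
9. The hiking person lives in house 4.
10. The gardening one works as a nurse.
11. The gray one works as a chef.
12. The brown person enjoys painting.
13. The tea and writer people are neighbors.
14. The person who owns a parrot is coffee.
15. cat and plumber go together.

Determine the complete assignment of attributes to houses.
Solution:

House | Color | Drink | Hobby | Pet | Job
-----------------------------------------
  1   | brown | tea | painting | cat | plumber
  2   | black | coffee | reading | parrot | writer
  3   | gray | juice | cooking | hamster | chef
  4   | white | soda | hiking | rabbit | pilot
  5   | orange | smoothie | gardening | dog | nurse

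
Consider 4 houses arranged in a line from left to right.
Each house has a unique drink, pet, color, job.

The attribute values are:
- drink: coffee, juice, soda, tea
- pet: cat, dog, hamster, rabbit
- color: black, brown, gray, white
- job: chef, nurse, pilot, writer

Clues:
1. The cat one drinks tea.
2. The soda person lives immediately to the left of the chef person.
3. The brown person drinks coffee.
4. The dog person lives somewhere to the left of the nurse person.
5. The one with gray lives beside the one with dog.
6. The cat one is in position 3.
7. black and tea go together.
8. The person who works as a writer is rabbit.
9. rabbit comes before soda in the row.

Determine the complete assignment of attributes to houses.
Solution:

House | Drink | Pet | Color | Job
---------------------------------
  1   | juice | rabbit | gray | writer
  2   | soda | dog | white | pilot
  3   | tea | cat | black | chef
  4   | coffee | hamster | brown | nurse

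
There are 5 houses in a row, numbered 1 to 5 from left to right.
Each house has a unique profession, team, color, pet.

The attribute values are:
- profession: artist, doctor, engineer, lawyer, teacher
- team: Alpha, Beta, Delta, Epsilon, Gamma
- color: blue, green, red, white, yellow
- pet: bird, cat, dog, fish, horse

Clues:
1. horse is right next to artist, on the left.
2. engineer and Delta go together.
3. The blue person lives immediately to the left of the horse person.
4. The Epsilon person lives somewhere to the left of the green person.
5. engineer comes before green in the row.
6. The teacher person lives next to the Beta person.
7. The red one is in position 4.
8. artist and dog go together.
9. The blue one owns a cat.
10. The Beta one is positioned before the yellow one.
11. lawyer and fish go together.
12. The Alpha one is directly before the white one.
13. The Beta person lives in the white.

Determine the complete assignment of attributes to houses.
Solution:

House | Profession | Team | Color | Pet
---------------------------------------
  1   | teacher | Alpha | blue | cat
  2   | doctor | Beta | white | horse
  3   | artist | Epsilon | yellow | dog
  4   | engineer | Delta | red | bird
  5   | lawyer | Gamma | green | fish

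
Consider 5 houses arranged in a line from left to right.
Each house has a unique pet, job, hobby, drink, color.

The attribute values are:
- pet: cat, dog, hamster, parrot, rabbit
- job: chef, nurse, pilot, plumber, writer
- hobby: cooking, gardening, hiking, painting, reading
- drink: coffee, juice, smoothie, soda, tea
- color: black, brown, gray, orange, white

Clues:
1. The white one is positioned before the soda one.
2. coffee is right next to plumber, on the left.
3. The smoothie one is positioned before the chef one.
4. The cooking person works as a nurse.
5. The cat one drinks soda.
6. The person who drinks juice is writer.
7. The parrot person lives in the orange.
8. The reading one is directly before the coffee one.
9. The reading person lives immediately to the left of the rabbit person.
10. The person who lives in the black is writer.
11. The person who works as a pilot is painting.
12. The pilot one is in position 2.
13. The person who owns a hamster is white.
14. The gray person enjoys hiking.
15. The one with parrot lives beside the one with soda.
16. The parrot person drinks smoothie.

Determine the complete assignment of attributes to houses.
Solution:

House | Pet | Job | Hobby | Drink | Color
-----------------------------------------
  1   | dog | writer | reading | juice | black
  2   | rabbit | pilot | painting | coffee | brown
  3   | hamster | plumber | gardening | tea | white
  4   | parrot | nurse | cooking | smoothie | orange
  5   | cat | chef | hiking | soda | gray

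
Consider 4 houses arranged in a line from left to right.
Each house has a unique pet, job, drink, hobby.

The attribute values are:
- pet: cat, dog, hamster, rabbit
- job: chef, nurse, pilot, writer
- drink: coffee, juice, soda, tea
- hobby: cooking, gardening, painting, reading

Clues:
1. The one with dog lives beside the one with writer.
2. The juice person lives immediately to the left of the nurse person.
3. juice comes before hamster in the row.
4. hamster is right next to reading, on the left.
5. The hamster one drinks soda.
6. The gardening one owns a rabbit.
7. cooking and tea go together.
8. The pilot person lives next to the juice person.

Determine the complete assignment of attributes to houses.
Solution:

House | Pet | Job | Drink | Hobby
---------------------------------
  1   | dog | pilot | tea | cooking
  2   | rabbit | writer | juice | gardening
  3   | hamster | nurse | soda | painting
  4   | cat | chef | coffee | reading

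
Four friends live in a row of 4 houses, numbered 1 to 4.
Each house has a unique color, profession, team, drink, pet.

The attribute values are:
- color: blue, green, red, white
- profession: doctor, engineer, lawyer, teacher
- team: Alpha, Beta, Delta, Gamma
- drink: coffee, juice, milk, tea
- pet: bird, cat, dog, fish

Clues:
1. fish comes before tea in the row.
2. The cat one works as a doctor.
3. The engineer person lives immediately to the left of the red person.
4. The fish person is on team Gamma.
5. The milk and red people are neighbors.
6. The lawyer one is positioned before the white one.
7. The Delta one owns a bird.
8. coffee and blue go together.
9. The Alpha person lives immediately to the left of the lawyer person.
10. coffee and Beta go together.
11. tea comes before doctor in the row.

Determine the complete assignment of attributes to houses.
Solution:

House | Color | Profession | Team | Drink | Pet
-----------------------------------------------
  1   | green | engineer | Alpha | milk | dog
  2   | red | lawyer | Gamma | juice | fish
  3   | white | teacher | Delta | tea | bird
  4   | blue | doctor | Beta | coffee | cat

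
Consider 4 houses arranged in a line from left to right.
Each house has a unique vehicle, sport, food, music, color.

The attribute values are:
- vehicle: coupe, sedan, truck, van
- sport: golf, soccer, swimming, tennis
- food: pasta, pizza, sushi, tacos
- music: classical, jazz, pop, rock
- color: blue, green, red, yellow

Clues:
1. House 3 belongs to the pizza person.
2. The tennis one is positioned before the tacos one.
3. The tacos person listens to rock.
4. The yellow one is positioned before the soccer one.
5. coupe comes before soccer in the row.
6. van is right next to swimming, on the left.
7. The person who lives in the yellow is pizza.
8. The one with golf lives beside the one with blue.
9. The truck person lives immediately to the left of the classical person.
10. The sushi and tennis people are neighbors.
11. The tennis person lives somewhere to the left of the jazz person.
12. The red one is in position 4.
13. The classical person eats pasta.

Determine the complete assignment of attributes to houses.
Solution:

House | Vehicle | Sport | Food | Music | Color
----------------------------------------------
  1   | truck | golf | sushi | pop | green
  2   | van | tennis | pasta | classical | blue
  3   | coupe | swimming | pizza | jazz | yellow
  4   | sedan | soccer | tacos | rock | red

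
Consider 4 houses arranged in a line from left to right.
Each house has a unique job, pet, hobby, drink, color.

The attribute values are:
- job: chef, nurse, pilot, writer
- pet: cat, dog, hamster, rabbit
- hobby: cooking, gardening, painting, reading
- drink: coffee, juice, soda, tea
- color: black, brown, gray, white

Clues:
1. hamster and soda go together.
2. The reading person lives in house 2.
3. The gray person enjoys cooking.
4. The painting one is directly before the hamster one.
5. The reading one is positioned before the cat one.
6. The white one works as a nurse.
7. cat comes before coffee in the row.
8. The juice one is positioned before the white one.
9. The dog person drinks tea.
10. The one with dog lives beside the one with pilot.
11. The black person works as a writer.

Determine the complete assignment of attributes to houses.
Solution:

House | Job | Pet | Hobby | Drink | Color
-----------------------------------------
  1   | writer | dog | painting | tea | black
  2   | pilot | hamster | reading | soda | brown
  3   | chef | cat | cooking | juice | gray
  4   | nurse | rabbit | gardening | coffee | white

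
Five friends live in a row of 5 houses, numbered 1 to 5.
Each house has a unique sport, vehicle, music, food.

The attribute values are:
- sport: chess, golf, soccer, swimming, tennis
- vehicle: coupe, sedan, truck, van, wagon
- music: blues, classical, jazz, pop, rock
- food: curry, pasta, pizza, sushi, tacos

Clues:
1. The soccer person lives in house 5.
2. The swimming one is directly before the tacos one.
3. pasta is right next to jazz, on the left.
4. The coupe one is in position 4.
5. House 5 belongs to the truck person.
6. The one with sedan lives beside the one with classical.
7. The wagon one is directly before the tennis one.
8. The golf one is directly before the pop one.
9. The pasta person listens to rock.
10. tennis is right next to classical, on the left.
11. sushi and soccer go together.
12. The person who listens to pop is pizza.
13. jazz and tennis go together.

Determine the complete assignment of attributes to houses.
Solution:

House | Sport | Vehicle | Music | Food
--------------------------------------
  1   | swimming | wagon | rock | pasta
  2   | tennis | sedan | jazz | tacos
  3   | golf | van | classical | curry
  4   | chess | coupe | pop | pizza
  5   | soccer | truck | blues | sushi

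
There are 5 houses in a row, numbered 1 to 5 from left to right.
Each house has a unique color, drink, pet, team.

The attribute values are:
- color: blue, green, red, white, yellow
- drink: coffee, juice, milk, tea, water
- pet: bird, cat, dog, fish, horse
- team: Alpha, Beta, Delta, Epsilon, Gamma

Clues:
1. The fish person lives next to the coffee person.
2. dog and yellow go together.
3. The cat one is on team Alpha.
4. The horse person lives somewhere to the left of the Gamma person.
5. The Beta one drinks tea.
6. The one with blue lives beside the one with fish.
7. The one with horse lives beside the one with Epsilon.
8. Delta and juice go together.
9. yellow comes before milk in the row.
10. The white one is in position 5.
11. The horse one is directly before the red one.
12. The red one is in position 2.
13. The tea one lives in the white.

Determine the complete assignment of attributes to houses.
Solution:

House | Color | Drink | Pet | Team
----------------------------------
  1   | blue | juice | horse | Delta
  2   | red | water | fish | Epsilon
  3   | yellow | coffee | dog | Gamma
  4   | green | milk | cat | Alpha
  5   | white | tea | bird | Beta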